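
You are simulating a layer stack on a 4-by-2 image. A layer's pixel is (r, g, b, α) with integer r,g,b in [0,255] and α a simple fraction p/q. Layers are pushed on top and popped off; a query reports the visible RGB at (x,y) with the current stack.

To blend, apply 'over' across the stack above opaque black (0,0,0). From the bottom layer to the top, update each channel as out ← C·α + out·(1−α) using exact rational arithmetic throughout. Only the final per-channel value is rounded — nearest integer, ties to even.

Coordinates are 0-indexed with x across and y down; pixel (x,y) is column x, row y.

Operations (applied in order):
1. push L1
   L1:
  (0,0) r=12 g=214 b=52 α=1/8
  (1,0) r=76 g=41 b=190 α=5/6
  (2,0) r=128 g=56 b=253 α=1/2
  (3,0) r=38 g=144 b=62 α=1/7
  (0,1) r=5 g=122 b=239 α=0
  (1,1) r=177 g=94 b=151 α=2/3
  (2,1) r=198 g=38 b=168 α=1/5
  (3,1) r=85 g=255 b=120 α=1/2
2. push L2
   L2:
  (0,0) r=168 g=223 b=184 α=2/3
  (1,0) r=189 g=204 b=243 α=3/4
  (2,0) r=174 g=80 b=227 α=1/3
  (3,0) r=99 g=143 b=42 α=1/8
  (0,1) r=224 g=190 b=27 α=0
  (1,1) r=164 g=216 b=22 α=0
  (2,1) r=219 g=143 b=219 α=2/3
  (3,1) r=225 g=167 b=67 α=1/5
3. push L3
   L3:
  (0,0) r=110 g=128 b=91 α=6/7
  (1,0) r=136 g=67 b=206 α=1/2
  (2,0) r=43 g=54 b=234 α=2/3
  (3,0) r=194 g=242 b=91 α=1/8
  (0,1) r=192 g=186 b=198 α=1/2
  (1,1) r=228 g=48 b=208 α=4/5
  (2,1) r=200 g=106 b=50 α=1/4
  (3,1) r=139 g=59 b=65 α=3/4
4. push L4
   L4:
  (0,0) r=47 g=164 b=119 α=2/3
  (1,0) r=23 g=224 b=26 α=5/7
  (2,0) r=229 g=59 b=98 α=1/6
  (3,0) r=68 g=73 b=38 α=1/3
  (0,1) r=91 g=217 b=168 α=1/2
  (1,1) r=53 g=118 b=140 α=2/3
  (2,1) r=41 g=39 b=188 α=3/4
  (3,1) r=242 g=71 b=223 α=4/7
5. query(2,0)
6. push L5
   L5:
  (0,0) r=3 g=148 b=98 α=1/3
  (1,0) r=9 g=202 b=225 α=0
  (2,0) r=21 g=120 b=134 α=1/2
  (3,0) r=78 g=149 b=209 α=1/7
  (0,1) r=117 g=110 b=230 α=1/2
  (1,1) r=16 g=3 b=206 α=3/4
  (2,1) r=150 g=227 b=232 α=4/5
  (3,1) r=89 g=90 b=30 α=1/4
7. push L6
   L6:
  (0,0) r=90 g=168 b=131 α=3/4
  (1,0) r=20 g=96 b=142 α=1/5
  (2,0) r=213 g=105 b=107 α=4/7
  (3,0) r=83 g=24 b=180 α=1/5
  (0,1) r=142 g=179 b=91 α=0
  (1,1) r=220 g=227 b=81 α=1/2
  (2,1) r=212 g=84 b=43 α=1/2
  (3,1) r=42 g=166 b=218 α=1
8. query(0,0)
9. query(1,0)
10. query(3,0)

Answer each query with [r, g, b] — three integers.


(2,0) stack=L1,L2,L3,L4; from [0,0,0]:
after L1 α=1/2: [64, 28, 253/2]
after L2 α=1/3: [302/3, 136/3, 160]
after L3 α=2/3: [560/9, 460/9, 628/3]
after L4 α=1/6: [4861/54, 2831/54, 1717/9]
rounded: [90, 52, 191]

at x=0,y=0 over L1,L2,L3,L4,L5,L6:
after L1 α=1/8: [3/2, 107/4, 13/2]
after L2 α=2/3: [225/2, 1891/12, 749/6]
after L3 α=6/7: [1545/14, 11107/84, 575/6]
after L4 α=2/3: [2861/42, 38659/252, 2003/18]
after L5 α=1/3: [2924/63, 57307/378, 2885/27]
after L6 α=3/4: [9967/126, 247819/1512, 3374/27]
rounded: [79, 164, 125]

at x=1,y=0 over L1,L2,L3,L4,L5,L6:
+L1 (α=5/6) → [190/3, 205/6, 475/3]
+L2 (α=3/4) → [1891/12, 3877/24, 1331/6]
+L3 (α=1/2) → [3523/24, 5485/48, 2567/12]
+L4 (α=5/7) → [4903/84, 32365/168, 3347/42]
+L5 (α=0) → [4903/84, 32365/168, 3347/42]
+L6 (α=1/5) → [5323/105, 36397/210, 9676/105]
→ [51, 173, 92]

query (3,0) [L1,L2,L3,L4,L5,L6] — begin 0,0,0
after L1 α=1/7: [38/7, 144/7, 62/7]
after L2 α=1/8: [137/8, 287/8, 13]
after L3 α=1/8: [2511/64, 3945/64, 91/4]
after L4 α=1/3: [4687/96, 6281/96, 167/6]
after L5 α=1/7: [5935/112, 8665/112, 376/7]
after L6 α=1/5: [8259/140, 9337/140, 2764/35]
= [59, 67, 79]


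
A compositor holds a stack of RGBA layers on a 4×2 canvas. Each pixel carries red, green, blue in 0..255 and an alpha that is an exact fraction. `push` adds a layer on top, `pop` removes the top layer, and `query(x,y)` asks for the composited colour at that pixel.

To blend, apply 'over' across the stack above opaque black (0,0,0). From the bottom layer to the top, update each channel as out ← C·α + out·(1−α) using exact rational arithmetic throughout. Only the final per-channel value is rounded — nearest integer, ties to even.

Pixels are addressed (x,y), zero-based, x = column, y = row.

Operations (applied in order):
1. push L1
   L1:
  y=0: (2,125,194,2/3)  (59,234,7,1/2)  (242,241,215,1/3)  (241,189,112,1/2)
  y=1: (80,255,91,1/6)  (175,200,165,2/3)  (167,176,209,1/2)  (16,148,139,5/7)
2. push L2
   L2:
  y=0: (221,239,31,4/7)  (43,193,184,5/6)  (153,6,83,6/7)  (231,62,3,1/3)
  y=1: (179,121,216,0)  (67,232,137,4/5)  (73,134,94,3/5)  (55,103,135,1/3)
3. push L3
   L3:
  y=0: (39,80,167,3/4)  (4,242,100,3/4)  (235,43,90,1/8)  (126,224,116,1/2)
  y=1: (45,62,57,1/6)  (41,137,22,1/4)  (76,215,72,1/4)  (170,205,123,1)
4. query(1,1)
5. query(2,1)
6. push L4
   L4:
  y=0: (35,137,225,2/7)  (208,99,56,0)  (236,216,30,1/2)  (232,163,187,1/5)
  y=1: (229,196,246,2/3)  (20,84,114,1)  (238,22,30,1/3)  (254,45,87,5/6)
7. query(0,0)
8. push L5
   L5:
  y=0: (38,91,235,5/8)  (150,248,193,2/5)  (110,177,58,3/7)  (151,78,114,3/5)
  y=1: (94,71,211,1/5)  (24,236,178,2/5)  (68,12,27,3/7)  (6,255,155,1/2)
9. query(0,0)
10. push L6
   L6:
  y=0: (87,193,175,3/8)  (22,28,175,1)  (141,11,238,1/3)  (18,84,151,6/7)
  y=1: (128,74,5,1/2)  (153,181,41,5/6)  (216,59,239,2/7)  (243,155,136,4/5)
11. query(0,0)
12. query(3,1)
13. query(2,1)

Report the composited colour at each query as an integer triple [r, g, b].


(1,1) stack=L1,L2,L3; from [0,0,0]:
+L1 (α=2/3) → [350/3, 400/3, 110]
+L2 (α=4/5) → [1154/15, 3184/15, 658/5]
+L3 (α=1/4) → [1359/20, 3869/20, 521/5]
→ [68, 193, 104]

at x=2,y=1 over L1,L2,L3:
L1 α=1/2: [167/2, 88, 209/2]
L2 α=3/5: [386/5, 578/5, 491/5]
L3 α=1/4: [769/10, 2809/20, 1833/20]
= [77, 140, 92]

at x=0,y=0 over L1,L2,L3,L4:
after L1 α=2/3: [4/3, 250/3, 388/3]
after L2 α=4/7: [888/7, 1206/7, 512/7]
after L3 α=3/4: [1707/28, 1443/14, 4019/28]
after L4 α=2/7: [10495/196, 11051/98, 32695/196]
= [54, 113, 167]

(0,0) stack=L1,L2,L3,L4,L5; from [0,0,0]:
L1 α=2/3: [4/3, 250/3, 388/3]
L2 α=4/7: [888/7, 1206/7, 512/7]
L3 α=3/4: [1707/28, 1443/14, 4019/28]
L4 α=2/7: [10495/196, 11051/98, 32695/196]
L5 α=5/8: [68725/1568, 77743/784, 328385/1568]
→ [44, 99, 209]

query (0,0) [L1,L2,L3,L4,L5,L6] — begin 0,0,0
+L1 (α=2/3) → [4/3, 250/3, 388/3]
+L2 (α=4/7) → [888/7, 1206/7, 512/7]
+L3 (α=3/4) → [1707/28, 1443/14, 4019/28]
+L4 (α=2/7) → [10495/196, 11051/98, 32695/196]
+L5 (α=5/8) → [68725/1568, 77743/784, 328385/1568]
+L6 (α=3/8) → [752873/12544, 842651/6272, 2465125/12544]
rounded: [60, 134, 197]

(3,1) stack=L1,L2,L3,L4,L5,L6; from [0,0,0]:
L1 α=5/7: [80/7, 740/7, 695/7]
L2 α=1/3: [545/21, 2201/21, 2335/21]
L3 α=1: [170, 205, 123]
L4 α=5/6: [240, 215/3, 93]
L5 α=1/2: [123, 490/3, 124]
L6 α=4/5: [219, 470/3, 668/5]
→ [219, 157, 134]

query (2,1) [L1,L2,L3,L4,L5,L6] — begin 0,0,0
after L1 α=1/2: [167/2, 88, 209/2]
after L2 α=3/5: [386/5, 578/5, 491/5]
after L3 α=1/4: [769/10, 2809/20, 1833/20]
after L4 α=1/3: [653/5, 3029/30, 711/10]
after L5 α=3/7: [3632/35, 6598/105, 261/5]
after L6 α=2/7: [6656/49, 9076/147, 739/7]
→ [136, 62, 106]


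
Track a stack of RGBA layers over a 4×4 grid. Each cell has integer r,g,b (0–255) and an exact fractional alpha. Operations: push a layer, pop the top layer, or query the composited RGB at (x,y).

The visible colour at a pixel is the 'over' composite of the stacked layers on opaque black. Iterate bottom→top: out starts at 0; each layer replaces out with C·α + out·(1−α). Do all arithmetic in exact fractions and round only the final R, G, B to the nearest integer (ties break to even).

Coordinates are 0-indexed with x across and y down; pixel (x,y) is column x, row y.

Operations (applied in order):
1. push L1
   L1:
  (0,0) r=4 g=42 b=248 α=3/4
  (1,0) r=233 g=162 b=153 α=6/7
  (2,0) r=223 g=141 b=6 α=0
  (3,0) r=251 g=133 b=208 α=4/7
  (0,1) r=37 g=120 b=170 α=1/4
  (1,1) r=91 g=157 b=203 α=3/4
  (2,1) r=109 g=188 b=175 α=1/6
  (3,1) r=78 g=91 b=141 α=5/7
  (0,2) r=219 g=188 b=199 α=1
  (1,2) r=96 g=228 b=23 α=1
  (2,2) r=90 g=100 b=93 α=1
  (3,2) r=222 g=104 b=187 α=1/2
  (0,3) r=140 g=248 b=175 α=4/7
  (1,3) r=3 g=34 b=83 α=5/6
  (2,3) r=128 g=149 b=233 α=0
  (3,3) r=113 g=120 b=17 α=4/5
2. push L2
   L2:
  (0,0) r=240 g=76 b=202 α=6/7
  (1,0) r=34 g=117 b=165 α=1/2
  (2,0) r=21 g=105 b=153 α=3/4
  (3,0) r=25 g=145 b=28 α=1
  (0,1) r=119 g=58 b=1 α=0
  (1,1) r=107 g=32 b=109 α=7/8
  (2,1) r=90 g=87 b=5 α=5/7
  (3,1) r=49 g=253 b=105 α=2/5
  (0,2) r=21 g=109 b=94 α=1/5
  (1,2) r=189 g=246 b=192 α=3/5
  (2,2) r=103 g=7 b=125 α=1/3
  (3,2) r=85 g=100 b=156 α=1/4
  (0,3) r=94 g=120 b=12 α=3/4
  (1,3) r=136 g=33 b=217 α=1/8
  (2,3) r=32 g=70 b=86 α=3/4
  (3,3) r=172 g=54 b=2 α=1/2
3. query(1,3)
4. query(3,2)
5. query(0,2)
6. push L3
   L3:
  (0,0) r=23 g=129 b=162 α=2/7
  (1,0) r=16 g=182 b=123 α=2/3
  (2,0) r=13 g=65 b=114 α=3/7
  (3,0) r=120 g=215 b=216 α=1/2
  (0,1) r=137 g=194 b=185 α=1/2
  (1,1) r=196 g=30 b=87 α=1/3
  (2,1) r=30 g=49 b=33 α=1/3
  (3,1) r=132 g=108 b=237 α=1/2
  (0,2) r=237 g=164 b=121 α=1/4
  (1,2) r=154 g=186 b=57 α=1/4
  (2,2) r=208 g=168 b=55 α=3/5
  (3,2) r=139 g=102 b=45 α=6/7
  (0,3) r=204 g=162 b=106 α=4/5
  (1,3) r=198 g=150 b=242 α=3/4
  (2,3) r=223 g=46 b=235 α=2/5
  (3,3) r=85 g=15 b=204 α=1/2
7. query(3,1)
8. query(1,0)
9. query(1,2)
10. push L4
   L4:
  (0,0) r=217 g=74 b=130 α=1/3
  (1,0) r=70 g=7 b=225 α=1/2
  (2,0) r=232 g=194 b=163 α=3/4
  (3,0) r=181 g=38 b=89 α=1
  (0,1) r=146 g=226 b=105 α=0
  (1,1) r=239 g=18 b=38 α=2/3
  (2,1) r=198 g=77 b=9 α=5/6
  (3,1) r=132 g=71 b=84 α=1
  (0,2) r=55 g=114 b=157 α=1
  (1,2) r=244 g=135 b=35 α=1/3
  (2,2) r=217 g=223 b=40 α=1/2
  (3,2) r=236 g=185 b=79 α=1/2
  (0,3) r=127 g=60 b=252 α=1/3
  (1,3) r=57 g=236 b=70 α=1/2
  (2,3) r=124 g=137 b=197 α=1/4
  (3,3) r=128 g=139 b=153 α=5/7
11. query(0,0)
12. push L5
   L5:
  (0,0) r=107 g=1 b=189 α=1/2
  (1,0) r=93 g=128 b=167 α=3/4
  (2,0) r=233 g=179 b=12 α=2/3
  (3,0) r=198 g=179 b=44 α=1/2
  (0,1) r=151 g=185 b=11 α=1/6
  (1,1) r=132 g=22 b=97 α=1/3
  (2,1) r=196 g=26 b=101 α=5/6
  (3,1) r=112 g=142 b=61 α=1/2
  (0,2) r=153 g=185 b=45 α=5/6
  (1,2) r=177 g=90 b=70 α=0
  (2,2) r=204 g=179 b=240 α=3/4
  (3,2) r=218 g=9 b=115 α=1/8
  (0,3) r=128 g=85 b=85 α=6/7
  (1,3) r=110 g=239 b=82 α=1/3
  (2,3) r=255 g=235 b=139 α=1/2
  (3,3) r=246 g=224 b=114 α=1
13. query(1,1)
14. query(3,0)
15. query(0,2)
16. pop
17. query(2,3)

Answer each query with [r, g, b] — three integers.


(1,3) stack=L1,L2; from [0,0,0]:
after L1 α=5/6: [5/2, 85/3, 415/6]
after L2 α=1/8: [307/16, 347/12, 4207/48]
→ [19, 29, 88]

at x=3,y=2 over L1,L2:
+L1 (α=1/2) → [111, 52, 187/2]
+L2 (α=1/4) → [209/2, 64, 873/8]
= [104, 64, 109]

at x=0,y=2 over L1,L2:
+L1 (α=1) → [219, 188, 199]
+L2 (α=1/5) → [897/5, 861/5, 178]
= [179, 172, 178]

(3,1) stack=L1,L2,L3; from [0,0,0]:
after L1 α=5/7: [390/7, 65, 705/7]
after L2 α=2/5: [1856/35, 701/5, 717/7]
after L3 α=1/2: [3238/35, 1241/10, 1188/7]
rounded: [93, 124, 170]

(1,0) stack=L1,L2,L3; from [0,0,0]:
L1 α=6/7: [1398/7, 972/7, 918/7]
L2 α=1/2: [818/7, 1791/14, 2073/14]
L3 α=2/3: [1042/21, 6887/42, 1839/14]
→ [50, 164, 131]

at x=1,y=2 over L1,L2,L3:
+L1 (α=1) → [96, 228, 23]
+L2 (α=3/5) → [759/5, 1194/5, 622/5]
+L3 (α=1/4) → [3047/20, 1128/5, 2151/20]
= [152, 226, 108]

at x=0,y=0 over L1,L2,L3,L4:
+L1 (α=3/4) → [3, 63/2, 186]
+L2 (α=6/7) → [1443/7, 975/14, 1398/7]
+L3 (α=2/7) → [7537/49, 8487/98, 9258/49]
+L4 (α=1/3) → [8569/49, 12113/147, 24886/147]
= [175, 82, 169]

at x=1,y=1 over L1,L2,L3,L4,L5:
after L1 α=3/4: [273/4, 471/4, 609/4]
after L2 α=7/8: [3269/32, 1367/32, 3661/32]
after L3 α=1/3: [2135/16, 1847/48, 5053/48]
after L4 α=2/3: [3261/16, 3575/144, 8701/144]
after L5 α=1/3: [1439/8, 5159/216, 15685/216]
= [180, 24, 73]

(3,0) stack=L1,L2,L3,L4,L5; from [0,0,0]:
after L1 α=4/7: [1004/7, 76, 832/7]
after L2 α=1: [25, 145, 28]
after L3 α=1/2: [145/2, 180, 122]
after L4 α=1: [181, 38, 89]
after L5 α=1/2: [379/2, 217/2, 133/2]
= [190, 108, 66]

query (0,2) [L1,L2,L3,L4,L5] — begin 0,0,0
L1 α=1: [219, 188, 199]
L2 α=1/5: [897/5, 861/5, 178]
L3 α=1/4: [969/5, 3403/20, 655/4]
L4 α=1: [55, 114, 157]
L5 α=5/6: [410/3, 1039/6, 191/3]
= [137, 173, 64]

at x=2,y=3 over L1,L2,L3,L4:
L1 α=0: [0, 0, 0]
L2 α=3/4: [24, 105/2, 129/2]
L3 α=2/5: [518/5, 499/10, 1327/10]
L4 α=1/4: [1087/10, 2867/40, 5951/40]
= [109, 72, 149]


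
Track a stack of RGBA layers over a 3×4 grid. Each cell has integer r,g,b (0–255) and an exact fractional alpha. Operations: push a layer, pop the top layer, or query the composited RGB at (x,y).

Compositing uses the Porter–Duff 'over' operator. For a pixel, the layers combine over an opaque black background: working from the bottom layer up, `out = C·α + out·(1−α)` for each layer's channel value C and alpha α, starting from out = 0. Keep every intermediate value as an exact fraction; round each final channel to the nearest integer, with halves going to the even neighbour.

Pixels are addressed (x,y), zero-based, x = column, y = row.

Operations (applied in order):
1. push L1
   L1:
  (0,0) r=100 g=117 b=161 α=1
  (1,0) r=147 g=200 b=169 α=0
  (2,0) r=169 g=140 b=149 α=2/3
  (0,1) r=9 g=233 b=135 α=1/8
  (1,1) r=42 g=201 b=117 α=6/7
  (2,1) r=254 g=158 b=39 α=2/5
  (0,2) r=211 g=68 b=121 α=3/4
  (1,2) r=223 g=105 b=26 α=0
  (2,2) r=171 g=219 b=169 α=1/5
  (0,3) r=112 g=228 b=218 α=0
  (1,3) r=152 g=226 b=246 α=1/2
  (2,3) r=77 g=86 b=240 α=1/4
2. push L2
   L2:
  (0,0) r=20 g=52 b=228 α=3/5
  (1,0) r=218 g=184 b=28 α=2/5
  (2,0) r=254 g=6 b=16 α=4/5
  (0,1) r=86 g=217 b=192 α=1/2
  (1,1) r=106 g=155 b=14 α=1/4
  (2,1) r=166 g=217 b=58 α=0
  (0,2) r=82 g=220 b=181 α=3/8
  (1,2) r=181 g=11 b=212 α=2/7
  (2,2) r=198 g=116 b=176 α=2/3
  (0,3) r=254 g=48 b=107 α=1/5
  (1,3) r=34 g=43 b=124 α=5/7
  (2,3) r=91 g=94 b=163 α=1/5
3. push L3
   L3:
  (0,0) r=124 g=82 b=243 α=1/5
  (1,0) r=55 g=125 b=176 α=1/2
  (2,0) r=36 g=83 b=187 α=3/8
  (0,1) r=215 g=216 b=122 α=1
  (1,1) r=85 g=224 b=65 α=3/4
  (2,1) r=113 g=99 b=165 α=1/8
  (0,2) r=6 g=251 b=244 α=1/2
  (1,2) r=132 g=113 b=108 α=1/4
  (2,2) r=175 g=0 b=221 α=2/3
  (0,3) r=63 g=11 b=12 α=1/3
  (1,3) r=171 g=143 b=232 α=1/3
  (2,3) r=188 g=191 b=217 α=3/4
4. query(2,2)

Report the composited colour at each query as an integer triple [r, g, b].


query (2,2) [L1,L2,L3] — begin 0,0,0
+L1 (α=1/5) → [171/5, 219/5, 169/5]
+L2 (α=2/3) → [717/5, 1379/15, 643/5]
+L3 (α=2/3) → [2467/15, 1379/45, 951/5]
→ [164, 31, 190]


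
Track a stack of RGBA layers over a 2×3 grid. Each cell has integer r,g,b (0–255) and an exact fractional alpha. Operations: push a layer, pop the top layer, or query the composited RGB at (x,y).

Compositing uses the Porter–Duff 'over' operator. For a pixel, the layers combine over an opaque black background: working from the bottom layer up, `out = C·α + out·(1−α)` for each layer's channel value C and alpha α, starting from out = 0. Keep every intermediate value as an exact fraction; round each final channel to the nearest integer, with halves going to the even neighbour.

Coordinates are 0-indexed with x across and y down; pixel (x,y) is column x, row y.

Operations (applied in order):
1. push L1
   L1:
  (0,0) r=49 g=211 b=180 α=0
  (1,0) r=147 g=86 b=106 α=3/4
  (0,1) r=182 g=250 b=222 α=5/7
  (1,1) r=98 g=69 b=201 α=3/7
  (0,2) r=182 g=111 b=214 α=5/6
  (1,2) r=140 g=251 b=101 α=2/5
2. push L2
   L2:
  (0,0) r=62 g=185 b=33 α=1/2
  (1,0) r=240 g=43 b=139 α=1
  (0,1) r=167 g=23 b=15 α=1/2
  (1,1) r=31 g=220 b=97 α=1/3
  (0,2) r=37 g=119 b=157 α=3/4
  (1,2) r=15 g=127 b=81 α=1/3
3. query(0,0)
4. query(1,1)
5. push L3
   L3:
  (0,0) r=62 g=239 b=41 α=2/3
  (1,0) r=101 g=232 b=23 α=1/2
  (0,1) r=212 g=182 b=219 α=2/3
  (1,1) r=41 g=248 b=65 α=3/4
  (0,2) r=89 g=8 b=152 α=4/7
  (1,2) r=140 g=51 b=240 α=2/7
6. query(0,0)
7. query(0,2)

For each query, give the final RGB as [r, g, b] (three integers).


(0,0) stack=L1,L2; from [0,0,0]:
+L1 (α=0) → [0, 0, 0]
+L2 (α=1/2) → [31, 185/2, 33/2]
= [31, 92, 16]

at x=1,y=1 over L1,L2:
L1 α=3/7: [42, 207/7, 603/7]
L2 α=1/3: [115/3, 1954/21, 1885/21]
→ [38, 93, 90]

(0,0) stack=L1,L2,L3; from [0,0,0]:
+L1 (α=0) → [0, 0, 0]
+L2 (α=1/2) → [31, 185/2, 33/2]
+L3 (α=2/3) → [155/3, 1141/6, 197/6]
→ [52, 190, 33]

(0,2) stack=L1,L2,L3; from [0,0,0]:
after L1 α=5/6: [455/3, 185/2, 535/3]
after L2 α=3/4: [197/3, 899/8, 487/3]
after L3 α=4/7: [79, 2953/56, 1095/7]
→ [79, 53, 156]


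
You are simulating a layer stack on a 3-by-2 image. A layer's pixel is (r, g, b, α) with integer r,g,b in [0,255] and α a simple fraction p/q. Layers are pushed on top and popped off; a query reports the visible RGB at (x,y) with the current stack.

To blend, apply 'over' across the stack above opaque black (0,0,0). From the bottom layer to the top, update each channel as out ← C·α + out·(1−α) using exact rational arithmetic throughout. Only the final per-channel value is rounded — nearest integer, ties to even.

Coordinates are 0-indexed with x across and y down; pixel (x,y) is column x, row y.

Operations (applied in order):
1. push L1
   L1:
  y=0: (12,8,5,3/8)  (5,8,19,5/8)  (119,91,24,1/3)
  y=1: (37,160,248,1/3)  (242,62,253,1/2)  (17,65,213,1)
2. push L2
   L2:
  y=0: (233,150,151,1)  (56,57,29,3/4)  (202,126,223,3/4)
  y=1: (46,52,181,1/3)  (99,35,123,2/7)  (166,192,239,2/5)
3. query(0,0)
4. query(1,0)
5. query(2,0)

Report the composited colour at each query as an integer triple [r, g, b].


query (0,0) [L1,L2] — begin 0,0,0
after L1 α=3/8: [9/2, 3, 15/8]
after L2 α=1: [233, 150, 151]
= [233, 150, 151]

query (1,0) [L1,L2] — begin 0,0,0
L1 α=5/8: [25/8, 5, 95/8]
L2 α=3/4: [1369/32, 44, 791/32]
rounded: [43, 44, 25]

at x=2,y=0 over L1,L2:
after L1 α=1/3: [119/3, 91/3, 8]
after L2 α=3/4: [1937/12, 1225/12, 677/4]
= [161, 102, 169]


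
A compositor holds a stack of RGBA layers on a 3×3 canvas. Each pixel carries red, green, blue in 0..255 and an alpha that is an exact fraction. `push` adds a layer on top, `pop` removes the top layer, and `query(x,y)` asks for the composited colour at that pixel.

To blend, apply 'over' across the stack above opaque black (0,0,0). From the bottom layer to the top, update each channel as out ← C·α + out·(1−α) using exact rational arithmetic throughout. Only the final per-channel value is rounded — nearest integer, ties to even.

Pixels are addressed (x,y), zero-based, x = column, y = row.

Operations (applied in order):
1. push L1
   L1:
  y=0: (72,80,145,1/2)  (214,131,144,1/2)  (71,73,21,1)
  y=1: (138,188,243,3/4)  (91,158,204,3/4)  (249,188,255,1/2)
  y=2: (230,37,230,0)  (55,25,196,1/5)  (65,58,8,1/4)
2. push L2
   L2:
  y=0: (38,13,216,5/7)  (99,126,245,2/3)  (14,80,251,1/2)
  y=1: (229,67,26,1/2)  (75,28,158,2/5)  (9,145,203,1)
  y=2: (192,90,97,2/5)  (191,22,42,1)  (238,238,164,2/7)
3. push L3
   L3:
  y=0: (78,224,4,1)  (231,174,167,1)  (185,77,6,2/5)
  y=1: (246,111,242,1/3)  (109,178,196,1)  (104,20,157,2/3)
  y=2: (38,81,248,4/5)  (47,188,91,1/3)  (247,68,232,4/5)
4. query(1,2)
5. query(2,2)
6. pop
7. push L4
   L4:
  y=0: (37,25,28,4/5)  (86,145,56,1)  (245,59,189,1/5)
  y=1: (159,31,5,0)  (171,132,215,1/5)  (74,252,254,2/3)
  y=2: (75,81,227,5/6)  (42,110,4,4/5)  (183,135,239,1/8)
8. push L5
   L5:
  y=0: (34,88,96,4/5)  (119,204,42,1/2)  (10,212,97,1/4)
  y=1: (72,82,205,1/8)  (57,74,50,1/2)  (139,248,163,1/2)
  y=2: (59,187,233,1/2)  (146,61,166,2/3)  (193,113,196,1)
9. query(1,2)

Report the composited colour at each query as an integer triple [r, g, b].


at x=1,y=2 over L1,L2,L3:
L1 α=1/5: [11, 5, 196/5]
L2 α=1: [191, 22, 42]
L3 α=1/3: [143, 232/3, 175/3]
= [143, 77, 58]

query (2,2) [L1,L2,L3] — begin 0,0,0
+L1 (α=1/4) → [65/4, 29/2, 2]
+L2 (α=2/7) → [2229/28, 1097/14, 338/7]
+L3 (α=4/5) → [29893/140, 981/14, 6834/35]
= [214, 70, 195]

(1,2) stack=L1,L2,L4,L5; from [0,0,0]:
L1 α=1/5: [11, 5, 196/5]
L2 α=1: [191, 22, 42]
L4 α=4/5: [359/5, 462/5, 58/5]
L5 α=2/3: [1819/15, 1072/15, 1718/15]
= [121, 71, 115]


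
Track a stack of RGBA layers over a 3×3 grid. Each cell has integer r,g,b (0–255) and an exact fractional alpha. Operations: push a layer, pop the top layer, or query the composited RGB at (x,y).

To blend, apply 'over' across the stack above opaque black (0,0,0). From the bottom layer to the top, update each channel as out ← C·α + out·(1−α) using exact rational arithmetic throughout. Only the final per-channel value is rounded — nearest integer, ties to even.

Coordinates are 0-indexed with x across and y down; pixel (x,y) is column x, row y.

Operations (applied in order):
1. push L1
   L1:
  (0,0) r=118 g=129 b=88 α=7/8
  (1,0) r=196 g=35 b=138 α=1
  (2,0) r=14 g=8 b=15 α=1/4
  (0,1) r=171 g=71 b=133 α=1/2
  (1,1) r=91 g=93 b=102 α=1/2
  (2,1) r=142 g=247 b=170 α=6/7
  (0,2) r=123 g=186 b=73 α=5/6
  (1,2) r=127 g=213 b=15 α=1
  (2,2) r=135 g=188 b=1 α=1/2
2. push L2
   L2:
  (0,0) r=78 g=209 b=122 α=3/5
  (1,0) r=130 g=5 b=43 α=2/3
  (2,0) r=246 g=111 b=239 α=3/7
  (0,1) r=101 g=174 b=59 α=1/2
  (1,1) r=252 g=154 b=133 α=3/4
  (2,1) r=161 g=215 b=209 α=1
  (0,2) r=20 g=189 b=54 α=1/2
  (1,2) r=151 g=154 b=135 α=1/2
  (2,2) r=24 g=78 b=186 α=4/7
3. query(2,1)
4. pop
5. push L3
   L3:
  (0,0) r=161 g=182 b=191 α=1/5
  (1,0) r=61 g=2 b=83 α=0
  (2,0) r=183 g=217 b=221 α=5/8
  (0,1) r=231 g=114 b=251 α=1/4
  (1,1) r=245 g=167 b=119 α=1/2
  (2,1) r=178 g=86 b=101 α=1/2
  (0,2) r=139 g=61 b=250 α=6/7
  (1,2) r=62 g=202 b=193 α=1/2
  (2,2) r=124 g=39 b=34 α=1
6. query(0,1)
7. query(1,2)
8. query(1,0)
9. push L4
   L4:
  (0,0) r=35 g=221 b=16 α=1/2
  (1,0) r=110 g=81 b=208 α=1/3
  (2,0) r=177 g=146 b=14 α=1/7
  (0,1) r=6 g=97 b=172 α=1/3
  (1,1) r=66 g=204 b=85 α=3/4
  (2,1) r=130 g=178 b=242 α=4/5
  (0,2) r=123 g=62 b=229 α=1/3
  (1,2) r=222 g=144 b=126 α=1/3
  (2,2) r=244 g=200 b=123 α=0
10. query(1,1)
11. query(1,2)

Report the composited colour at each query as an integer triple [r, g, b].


at x=2,y=1 over L1,L2:
+L1 (α=6/7) → [852/7, 1482/7, 1020/7]
+L2 (α=1) → [161, 215, 209]
rounded: [161, 215, 209]

at x=0,y=1 over L1,L3:
L1 α=1/2: [171/2, 71/2, 133/2]
L3 α=1/4: [975/8, 441/8, 901/8]
rounded: [122, 55, 113]

(1,2) stack=L1,L3; from [0,0,0]:
L1 α=1: [127, 213, 15]
L3 α=1/2: [189/2, 415/2, 104]
→ [94, 208, 104]

at x=1,y=0 over L1,L3:
after L1 α=1: [196, 35, 138]
after L3 α=0: [196, 35, 138]
→ [196, 35, 138]

query (1,1) [L1,L3,L4] — begin 0,0,0
after L1 α=1/2: [91/2, 93/2, 51]
after L3 α=1/2: [581/4, 427/4, 85]
after L4 α=3/4: [1373/16, 2875/16, 85]
= [86, 180, 85]

query (1,2) [L1,L3,L4] — begin 0,0,0
after L1 α=1: [127, 213, 15]
after L3 α=1/2: [189/2, 415/2, 104]
after L4 α=1/3: [137, 559/3, 334/3]
→ [137, 186, 111]


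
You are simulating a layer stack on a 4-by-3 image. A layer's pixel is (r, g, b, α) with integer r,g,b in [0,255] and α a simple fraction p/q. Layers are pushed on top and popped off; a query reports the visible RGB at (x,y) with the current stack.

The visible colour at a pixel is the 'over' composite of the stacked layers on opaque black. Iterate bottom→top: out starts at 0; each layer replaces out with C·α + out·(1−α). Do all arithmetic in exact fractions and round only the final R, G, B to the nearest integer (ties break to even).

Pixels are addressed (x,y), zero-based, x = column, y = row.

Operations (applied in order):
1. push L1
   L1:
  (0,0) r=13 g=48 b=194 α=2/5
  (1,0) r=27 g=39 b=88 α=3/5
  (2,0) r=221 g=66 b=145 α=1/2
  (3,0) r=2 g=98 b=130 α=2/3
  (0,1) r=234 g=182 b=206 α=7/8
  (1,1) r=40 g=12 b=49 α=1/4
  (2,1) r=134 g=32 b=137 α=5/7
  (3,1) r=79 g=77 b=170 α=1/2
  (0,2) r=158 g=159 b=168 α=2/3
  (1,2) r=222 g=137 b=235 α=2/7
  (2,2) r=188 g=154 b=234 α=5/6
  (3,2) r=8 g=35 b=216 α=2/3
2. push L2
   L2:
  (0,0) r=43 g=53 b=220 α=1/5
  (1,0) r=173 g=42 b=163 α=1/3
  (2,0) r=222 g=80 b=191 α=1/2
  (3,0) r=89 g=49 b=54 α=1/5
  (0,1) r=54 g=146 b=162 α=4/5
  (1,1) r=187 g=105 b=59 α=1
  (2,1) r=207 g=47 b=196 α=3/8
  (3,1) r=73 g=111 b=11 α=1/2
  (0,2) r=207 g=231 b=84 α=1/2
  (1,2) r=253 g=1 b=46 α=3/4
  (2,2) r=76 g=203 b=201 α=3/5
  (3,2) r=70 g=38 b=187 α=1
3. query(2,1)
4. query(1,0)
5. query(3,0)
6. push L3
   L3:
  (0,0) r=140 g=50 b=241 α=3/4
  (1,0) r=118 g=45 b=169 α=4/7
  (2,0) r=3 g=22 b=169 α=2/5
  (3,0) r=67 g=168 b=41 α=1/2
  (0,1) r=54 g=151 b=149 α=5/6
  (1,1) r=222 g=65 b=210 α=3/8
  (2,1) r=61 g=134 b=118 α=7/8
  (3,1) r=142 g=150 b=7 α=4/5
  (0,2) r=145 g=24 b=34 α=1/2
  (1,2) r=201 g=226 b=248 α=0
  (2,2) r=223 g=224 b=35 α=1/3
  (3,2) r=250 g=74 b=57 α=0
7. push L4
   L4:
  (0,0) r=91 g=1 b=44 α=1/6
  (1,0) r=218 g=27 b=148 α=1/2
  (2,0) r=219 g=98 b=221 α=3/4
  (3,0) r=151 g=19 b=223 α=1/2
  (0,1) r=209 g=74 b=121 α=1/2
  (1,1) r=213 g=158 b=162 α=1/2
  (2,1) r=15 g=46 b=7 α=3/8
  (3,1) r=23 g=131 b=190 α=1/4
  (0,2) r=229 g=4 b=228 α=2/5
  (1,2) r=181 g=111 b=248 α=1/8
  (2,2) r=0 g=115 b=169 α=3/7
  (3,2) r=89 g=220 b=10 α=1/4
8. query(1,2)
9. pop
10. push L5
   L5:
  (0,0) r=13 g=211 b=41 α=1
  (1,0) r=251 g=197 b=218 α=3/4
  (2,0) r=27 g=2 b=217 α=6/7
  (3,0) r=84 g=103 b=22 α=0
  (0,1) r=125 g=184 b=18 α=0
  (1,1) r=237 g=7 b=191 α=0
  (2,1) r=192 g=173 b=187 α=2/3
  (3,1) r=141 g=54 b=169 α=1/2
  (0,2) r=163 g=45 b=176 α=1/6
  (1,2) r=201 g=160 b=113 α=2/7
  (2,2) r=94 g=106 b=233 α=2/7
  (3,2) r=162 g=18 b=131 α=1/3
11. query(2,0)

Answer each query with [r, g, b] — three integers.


(2,1) stack=L1,L2; from [0,0,0]:
L1 α=5/7: [670/7, 160/7, 685/7]
L2 α=3/8: [7697/56, 1787/56, 7541/56]
rounded: [137, 32, 135]

query (1,0) [L1,L2] — begin 0,0,0
+L1 (α=3/5) → [81/5, 117/5, 264/5]
+L2 (α=1/3) → [1027/15, 148/5, 1343/15]
rounded: [68, 30, 90]

query (3,0) [L1,L2] — begin 0,0,0
+L1 (α=2/3) → [4/3, 196/3, 260/3]
+L2 (α=1/5) → [283/15, 931/15, 1202/15]
→ [19, 62, 80]

query (1,2) [L1,L2,L3,L4] — begin 0,0,0
+L1 (α=2/7) → [444/7, 274/7, 470/7]
+L2 (α=3/4) → [5757/28, 295/28, 359/7]
+L3 (α=0) → [5757/28, 295/28, 359/7]
+L4 (α=1/8) → [6481/32, 739/32, 607/8]
rounded: [203, 23, 76]

query (2,0) [L1,L2,L3,L5] — begin 0,0,0
L1 α=1/2: [221/2, 33, 145/2]
L2 α=1/2: [665/4, 113/2, 527/4]
L3 α=2/5: [2019/20, 427/10, 2933/20]
L5 α=6/7: [5259/140, 547/70, 4139/20]
→ [38, 8, 207]


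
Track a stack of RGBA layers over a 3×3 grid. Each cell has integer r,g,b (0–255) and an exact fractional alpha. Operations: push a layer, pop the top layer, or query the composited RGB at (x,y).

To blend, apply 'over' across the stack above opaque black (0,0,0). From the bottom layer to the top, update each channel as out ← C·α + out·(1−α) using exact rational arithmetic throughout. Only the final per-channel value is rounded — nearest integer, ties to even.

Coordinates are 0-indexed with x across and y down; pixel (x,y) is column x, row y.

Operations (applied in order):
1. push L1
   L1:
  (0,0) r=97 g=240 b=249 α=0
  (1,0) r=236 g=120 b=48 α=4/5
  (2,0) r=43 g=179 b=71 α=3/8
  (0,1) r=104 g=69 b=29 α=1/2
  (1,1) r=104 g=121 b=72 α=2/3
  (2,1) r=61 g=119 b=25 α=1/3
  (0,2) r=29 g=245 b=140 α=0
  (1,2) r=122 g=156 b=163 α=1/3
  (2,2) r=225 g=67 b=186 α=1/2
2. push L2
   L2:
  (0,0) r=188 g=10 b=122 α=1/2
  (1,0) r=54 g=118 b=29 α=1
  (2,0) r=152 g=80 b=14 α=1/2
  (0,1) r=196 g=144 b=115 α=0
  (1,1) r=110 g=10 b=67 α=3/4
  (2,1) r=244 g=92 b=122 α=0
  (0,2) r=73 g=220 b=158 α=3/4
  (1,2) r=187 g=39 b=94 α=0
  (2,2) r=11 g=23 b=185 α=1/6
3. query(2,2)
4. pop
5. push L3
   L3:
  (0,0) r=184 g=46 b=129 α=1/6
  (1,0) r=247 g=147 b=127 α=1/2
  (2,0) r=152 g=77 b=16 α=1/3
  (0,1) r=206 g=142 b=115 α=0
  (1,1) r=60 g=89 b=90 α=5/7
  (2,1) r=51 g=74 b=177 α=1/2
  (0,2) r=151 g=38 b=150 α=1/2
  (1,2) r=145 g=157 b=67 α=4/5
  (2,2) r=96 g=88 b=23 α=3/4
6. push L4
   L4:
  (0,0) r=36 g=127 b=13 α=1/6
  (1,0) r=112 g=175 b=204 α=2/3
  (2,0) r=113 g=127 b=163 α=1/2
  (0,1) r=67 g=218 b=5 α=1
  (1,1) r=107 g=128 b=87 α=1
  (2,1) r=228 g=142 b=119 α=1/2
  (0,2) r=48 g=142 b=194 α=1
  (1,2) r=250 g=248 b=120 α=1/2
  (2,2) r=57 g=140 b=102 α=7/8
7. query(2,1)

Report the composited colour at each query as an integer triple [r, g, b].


(2,2) stack=L1,L2; from [0,0,0]:
after L1 α=1/2: [225/2, 67/2, 93]
after L2 α=1/6: [1147/12, 127/4, 325/3]
rounded: [96, 32, 108]

(2,1) stack=L1,L3,L4; from [0,0,0]:
after L1 α=1/3: [61/3, 119/3, 25/3]
after L3 α=1/2: [107/3, 341/6, 278/3]
after L4 α=1/2: [791/6, 1193/12, 635/6]
= [132, 99, 106]


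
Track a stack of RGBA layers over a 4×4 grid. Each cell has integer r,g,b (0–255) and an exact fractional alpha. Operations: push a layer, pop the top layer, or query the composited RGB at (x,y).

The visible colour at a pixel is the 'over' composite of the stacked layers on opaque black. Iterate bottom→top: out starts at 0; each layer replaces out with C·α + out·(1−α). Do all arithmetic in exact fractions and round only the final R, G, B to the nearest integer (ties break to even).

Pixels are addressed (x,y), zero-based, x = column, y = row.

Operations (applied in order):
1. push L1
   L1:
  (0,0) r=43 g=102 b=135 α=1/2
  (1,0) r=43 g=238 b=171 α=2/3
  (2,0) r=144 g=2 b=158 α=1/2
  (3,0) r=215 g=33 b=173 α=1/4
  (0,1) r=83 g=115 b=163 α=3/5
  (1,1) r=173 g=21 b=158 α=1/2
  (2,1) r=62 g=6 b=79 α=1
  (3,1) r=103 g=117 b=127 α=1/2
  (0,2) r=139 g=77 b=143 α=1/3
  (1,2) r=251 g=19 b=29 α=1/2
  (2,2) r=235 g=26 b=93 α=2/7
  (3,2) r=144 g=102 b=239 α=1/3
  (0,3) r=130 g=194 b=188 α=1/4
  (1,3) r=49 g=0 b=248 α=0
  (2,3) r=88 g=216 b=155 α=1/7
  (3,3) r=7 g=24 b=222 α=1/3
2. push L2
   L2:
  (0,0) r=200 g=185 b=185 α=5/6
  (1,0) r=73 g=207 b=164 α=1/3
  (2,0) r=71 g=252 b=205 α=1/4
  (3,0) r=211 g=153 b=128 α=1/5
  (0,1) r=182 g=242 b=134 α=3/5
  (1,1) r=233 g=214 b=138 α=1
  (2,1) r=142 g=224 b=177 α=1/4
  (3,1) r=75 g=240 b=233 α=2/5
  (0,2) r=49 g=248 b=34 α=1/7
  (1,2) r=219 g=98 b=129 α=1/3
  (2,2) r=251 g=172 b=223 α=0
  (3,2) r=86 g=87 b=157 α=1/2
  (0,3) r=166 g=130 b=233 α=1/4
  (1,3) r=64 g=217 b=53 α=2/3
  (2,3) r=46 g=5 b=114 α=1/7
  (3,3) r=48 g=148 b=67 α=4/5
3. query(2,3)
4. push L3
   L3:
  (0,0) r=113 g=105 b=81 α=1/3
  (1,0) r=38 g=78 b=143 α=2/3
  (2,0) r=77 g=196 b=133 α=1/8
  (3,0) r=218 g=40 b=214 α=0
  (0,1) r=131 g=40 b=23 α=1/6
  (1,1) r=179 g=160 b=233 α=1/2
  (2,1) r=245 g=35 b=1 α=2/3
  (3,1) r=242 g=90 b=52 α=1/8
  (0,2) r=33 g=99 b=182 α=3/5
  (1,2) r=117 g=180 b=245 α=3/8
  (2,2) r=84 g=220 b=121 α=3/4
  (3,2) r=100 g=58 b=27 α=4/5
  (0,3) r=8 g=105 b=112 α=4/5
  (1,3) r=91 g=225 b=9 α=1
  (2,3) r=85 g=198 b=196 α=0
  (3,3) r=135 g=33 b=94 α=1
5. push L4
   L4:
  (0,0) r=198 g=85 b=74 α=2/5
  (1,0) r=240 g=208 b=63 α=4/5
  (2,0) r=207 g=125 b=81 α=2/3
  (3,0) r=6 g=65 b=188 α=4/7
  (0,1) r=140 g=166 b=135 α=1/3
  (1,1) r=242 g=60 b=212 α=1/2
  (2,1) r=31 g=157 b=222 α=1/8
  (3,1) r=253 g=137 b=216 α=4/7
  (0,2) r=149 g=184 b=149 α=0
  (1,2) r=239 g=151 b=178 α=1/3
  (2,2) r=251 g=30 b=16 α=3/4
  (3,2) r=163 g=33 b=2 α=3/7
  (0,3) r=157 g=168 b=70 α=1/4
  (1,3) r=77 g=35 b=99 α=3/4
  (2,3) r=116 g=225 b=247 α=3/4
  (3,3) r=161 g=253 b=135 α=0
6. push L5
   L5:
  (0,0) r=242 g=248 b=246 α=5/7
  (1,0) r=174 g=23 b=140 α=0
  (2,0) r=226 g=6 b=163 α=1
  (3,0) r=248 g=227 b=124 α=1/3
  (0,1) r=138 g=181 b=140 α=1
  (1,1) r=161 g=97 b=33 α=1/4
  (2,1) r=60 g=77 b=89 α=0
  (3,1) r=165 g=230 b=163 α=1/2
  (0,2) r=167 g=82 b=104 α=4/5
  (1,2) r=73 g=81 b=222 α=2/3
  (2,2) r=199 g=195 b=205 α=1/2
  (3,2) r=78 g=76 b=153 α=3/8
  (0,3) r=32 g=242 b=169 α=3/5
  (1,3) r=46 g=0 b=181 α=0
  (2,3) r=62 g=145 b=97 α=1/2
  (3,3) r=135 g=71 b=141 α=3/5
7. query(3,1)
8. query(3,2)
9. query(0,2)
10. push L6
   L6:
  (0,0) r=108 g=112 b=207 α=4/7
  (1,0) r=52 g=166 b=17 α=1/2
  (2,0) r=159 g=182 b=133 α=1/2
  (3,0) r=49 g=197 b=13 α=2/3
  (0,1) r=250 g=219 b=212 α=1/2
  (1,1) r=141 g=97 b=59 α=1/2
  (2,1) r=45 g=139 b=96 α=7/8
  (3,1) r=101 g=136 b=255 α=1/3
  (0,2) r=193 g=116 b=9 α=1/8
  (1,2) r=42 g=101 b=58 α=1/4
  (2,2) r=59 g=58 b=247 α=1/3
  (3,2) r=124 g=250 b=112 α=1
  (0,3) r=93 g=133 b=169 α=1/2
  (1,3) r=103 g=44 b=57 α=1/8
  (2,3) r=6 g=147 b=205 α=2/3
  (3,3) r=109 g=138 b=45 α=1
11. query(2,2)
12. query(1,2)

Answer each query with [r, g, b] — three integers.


(2,3) stack=L1,L2; from [0,0,0]:
after L1 α=1/7: [88/7, 216/7, 155/7]
after L2 α=1/7: [850/49, 1331/49, 1728/49]
rounded: [17, 27, 35]

at x=3,y=1 over L1,L2,L3,L4,L5:
after L1 α=1/2: [103/2, 117/2, 127/2]
after L2 α=2/5: [609/10, 1311/10, 1313/10]
after L3 α=1/8: [6683/80, 10077/80, 9711/80]
after L4 α=4/7: [101009/560, 74071/560, 98253/560]
after L5 α=1/2: [193409/1120, 202871/1120, 189533/1120]
rounded: [173, 181, 169]

(3,2) stack=L1,L2,L3,L4,L5; from [0,0,0]:
L1 α=1/3: [48, 34, 239/3]
L2 α=1/2: [67, 121/2, 355/3]
L3 α=4/5: [467/5, 117/2, 679/15]
L4 α=3/7: [4313/35, 333/7, 2806/105]
L5 α=3/8: [5951/56, 3261/56, 12445/168]
= [106, 58, 74]

at x=0,y=2 over L1,L2,L3,L4,L5:
L1 α=1/3: [139/3, 77/3, 143/3]
L2 α=1/7: [327/7, 402/7, 320/7]
L3 α=3/5: [1347/35, 2883/35, 4462/35]
L4 α=0: [1347/35, 2883/35, 4462/35]
L5 α=4/5: [24727/175, 14363/175, 19022/175]
= [141, 82, 109]

query (2,2) [L1,L2,L3,L4,L5,L6] — begin 0,0,0
after L1 α=2/7: [470/7, 52/7, 186/7]
after L2 α=0: [470/7, 52/7, 186/7]
after L3 α=3/4: [1117/14, 1168/7, 2727/28]
after L4 α=3/4: [11659/56, 899/14, 4071/112]
after L5 α=1/2: [22803/112, 3629/28, 27031/224]
after L6 α=1/3: [26107/168, 4441/42, 54695/336]
→ [155, 106, 163]

(1,2) stack=L1,L2,L3,L4,L5,L6; from [0,0,0]:
L1 α=1/2: [251/2, 19/2, 29/2]
L2 α=1/3: [470/3, 39, 158/3]
L3 α=3/8: [3403/24, 735/8, 2995/24]
L4 α=1/3: [6271/36, 1339/12, 5131/36]
L5 α=2/3: [11527/108, 3283/36, 21115/108]
L6 α=1/4: [13039/144, 4495/48, 23203/144]
→ [91, 94, 161]


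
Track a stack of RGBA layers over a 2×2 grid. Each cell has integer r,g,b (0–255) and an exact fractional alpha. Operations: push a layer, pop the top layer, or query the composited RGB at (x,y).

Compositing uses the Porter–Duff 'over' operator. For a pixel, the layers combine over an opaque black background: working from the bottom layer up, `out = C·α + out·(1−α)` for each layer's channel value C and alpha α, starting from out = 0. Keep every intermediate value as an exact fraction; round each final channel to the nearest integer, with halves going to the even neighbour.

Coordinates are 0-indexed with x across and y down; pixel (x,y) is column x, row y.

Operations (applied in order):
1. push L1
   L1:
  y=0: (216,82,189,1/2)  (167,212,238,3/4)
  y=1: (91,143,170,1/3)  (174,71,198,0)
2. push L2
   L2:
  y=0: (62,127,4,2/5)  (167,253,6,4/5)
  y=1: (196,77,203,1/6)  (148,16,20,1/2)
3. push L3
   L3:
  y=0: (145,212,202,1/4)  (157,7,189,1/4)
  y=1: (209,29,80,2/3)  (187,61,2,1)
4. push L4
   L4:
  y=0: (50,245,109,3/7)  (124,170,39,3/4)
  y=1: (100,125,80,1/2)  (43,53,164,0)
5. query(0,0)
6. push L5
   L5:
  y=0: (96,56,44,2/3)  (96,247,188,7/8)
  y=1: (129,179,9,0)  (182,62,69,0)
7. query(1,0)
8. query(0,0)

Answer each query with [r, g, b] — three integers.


(0,0) stack=L1,L2,L3,L4; from [0,0,0]:
L1 α=1/2: [108, 41, 189/2]
L2 α=2/5: [448/5, 377/5, 583/10]
L3 α=1/4: [2069/20, 2191/20, 3769/40]
L4 α=3/7: [2819/35, 838/5, 7039/70]
rounded: [81, 168, 101]

at x=1,y=0 over L1,L2,L3,L4,L5:
+L1 (α=3/4) → [501/4, 159, 357/2]
+L2 (α=4/5) → [3173/20, 1171/5, 81/2]
+L3 (α=1/4) → [12659/80, 887/5, 621/8]
+L4 (α=3/4) → [42419/320, 3437/20, 1557/32]
+L5 (α=7/8) → [257459/2560, 38017/160, 43669/256]
rounded: [101, 238, 171]

at x=0,y=0 over L1,L2,L3,L4,L5:
+L1 (α=1/2) → [108, 41, 189/2]
+L2 (α=2/5) → [448/5, 377/5, 583/10]
+L3 (α=1/4) → [2069/20, 2191/20, 3769/40]
+L4 (α=3/7) → [2819/35, 838/5, 7039/70]
+L5 (α=2/3) → [9539/105, 466/5, 13199/210]
→ [91, 93, 63]


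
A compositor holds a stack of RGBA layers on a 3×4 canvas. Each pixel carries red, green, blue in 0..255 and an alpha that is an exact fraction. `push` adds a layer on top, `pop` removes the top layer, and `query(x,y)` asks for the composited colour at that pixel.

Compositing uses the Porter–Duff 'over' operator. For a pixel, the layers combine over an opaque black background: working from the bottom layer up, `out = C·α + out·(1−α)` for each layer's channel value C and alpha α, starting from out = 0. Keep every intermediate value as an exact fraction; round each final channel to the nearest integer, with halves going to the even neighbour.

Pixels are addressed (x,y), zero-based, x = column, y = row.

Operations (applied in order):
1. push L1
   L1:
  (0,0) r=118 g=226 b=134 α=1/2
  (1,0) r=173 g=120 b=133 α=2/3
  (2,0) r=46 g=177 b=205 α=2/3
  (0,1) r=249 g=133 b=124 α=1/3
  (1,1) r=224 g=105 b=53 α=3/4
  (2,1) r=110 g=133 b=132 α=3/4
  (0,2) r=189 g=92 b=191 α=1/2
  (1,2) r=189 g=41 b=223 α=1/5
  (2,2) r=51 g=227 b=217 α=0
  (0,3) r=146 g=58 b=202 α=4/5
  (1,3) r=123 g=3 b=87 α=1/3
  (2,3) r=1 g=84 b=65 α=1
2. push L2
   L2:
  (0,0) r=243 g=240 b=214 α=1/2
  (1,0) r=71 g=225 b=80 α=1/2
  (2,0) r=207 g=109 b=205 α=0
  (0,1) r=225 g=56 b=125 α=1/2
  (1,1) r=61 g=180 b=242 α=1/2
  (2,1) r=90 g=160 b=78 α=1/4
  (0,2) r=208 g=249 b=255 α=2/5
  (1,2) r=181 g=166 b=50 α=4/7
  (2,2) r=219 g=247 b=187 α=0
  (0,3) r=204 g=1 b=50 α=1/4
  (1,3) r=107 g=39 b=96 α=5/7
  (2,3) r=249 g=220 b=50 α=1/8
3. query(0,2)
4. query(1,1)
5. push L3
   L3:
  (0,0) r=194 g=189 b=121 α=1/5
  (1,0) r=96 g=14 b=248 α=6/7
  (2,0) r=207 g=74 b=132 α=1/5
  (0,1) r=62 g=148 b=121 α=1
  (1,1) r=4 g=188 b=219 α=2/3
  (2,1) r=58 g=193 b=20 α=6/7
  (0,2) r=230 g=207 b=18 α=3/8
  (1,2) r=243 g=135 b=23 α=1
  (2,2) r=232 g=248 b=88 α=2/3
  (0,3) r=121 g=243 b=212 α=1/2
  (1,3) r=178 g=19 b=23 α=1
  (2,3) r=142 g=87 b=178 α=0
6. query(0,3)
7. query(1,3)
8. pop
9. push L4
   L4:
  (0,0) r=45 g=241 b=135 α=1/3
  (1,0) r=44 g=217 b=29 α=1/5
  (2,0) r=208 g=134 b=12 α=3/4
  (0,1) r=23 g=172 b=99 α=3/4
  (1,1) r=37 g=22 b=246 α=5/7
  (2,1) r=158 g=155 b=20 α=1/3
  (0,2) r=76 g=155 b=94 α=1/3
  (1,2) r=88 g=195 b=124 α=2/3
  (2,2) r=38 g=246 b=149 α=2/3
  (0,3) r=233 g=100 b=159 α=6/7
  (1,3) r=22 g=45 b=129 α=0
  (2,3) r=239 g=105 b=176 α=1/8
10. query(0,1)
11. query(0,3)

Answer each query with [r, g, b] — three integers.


(0,2) stack=L1,L2; from [0,0,0]:
L1 α=1/2: [189/2, 46, 191/2]
L2 α=2/5: [1399/10, 636/5, 1593/10]
= [140, 127, 159]

query (1,1) [L1,L2] — begin 0,0,0
after L1 α=3/4: [168, 315/4, 159/4]
after L2 α=1/2: [229/2, 1035/8, 1127/8]
→ [114, 129, 141]

query (0,3) [L1,L2,L3] — begin 0,0,0
L1 α=4/5: [584/5, 232/5, 808/5]
L2 α=1/4: [693/5, 701/20, 1337/10]
L3 α=1/2: [649/5, 5561/40, 3457/20]
rounded: [130, 139, 173]

query (1,3) [L1,L2,L3] — begin 0,0,0
+L1 (α=1/3) → [41, 1, 29]
+L2 (α=5/7) → [617/7, 197/7, 538/7]
+L3 (α=1) → [178, 19, 23]
rounded: [178, 19, 23]

query (0,1) [L1,L2,L4] — begin 0,0,0
L1 α=1/3: [83, 133/3, 124/3]
L2 α=1/2: [154, 301/6, 499/6]
L4 α=3/4: [223/4, 3397/24, 2281/24]
→ [56, 142, 95]

at x=0,y=3 over L1,L2,L4:
+L1 (α=4/5) → [584/5, 232/5, 808/5]
+L2 (α=1/4) → [693/5, 701/20, 1337/10]
+L4 (α=6/7) → [7683/35, 12701/140, 10877/70]
→ [220, 91, 155]


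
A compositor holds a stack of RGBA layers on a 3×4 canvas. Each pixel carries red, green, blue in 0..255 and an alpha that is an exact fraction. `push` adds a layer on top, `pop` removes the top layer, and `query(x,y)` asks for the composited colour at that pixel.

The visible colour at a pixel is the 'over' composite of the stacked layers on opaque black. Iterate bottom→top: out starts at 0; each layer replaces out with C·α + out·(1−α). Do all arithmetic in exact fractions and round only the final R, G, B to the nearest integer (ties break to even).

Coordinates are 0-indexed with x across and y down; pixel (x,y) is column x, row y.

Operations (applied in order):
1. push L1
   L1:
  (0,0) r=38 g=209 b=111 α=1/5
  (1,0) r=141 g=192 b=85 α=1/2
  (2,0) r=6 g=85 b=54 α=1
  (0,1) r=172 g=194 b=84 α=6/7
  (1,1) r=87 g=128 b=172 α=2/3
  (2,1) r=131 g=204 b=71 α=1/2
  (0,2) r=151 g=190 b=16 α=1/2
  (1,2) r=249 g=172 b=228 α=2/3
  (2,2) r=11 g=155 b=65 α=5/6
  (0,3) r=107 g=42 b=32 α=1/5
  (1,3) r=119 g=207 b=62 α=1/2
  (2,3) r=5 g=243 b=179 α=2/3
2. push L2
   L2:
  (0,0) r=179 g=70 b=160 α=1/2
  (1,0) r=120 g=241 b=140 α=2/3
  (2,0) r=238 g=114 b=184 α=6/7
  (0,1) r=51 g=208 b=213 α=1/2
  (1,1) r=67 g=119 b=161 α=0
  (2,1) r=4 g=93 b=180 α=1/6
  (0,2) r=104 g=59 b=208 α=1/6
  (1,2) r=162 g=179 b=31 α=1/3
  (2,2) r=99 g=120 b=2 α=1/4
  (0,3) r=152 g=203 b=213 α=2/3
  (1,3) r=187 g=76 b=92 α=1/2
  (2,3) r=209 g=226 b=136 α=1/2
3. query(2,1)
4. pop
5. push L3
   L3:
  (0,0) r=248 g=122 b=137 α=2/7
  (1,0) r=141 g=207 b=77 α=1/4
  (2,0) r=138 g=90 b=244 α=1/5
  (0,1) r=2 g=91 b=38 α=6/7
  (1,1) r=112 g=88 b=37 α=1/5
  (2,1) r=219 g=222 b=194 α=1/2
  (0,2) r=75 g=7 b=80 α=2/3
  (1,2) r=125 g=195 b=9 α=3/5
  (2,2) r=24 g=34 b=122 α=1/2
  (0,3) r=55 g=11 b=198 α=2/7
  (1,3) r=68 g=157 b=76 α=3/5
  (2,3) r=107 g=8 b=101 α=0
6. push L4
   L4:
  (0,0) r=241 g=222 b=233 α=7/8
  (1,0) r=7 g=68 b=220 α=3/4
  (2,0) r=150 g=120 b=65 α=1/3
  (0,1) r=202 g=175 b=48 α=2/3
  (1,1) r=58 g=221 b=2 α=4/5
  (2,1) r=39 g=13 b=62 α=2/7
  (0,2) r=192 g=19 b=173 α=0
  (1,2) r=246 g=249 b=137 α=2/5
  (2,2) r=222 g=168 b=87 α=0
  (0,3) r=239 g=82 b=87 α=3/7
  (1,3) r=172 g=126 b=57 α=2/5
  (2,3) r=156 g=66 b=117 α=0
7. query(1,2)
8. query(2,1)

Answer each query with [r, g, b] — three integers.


at x=2,y=1 over L1,L2:
L1 α=1/2: [131/2, 102, 71/2]
L2 α=1/6: [221/4, 201/2, 715/12]
→ [55, 100, 60]

(1,2) stack=L1,L3,L4; from [0,0,0]:
L1 α=2/3: [166, 344/3, 152]
L3 α=3/5: [707/5, 2443/15, 331/5]
L4 α=2/5: [4581/25, 4933/25, 2363/25]
→ [183, 197, 95]

(2,1) stack=L1,L3,L4; from [0,0,0]:
after L1 α=1/2: [131/2, 102, 71/2]
after L3 α=1/2: [569/4, 162, 459/4]
after L4 α=2/7: [451/4, 836/7, 2791/28]
rounded: [113, 119, 100]
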